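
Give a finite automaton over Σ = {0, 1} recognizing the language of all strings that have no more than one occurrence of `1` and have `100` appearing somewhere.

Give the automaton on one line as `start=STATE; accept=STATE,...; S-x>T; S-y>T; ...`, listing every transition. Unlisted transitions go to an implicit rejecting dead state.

Handle the two conditions separately and then intersect. One (3 states) tracks the count of `1`s, saturating at 2; the other (4 states) tracks whether and how much of `100` has been seen. Each combined state is a pair, one component from each; accept when both components accept. Minimizing collapses redundant product states.
        0   1  
>  S0   S0  S1 
   S1   S2  S3 
   S2   S4  S3 
   S3   S3  S3 
 * S4   S4  S3 
(> = start, * = accepting)

start=S0; accept=S4; S0-0>S0; S0-1>S1; S1-0>S2; S1-1>S3; S2-0>S4; S2-1>S3; S3-0>S3; S3-1>S3; S4-0>S4; S4-1>S3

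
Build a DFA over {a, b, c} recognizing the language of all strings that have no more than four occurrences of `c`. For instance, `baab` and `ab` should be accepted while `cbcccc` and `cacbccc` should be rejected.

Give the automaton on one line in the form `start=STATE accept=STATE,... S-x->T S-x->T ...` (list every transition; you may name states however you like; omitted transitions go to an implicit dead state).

start=s0 accept=s0,s1,s2,s3,s4 s0-a->s0 s0-b->s0 s0-c->s1 s1-a->s1 s1-b->s1 s1-c->s2 s2-a->s2 s2-b->s2 s2-c->s3 s3-a->s3 s3-b->s3 s3-c->s4 s4-a->s4 s4-b->s4 s4-c->s5 s5-a->s5 s5-b->s5 s5-c->s5

Only the number of `c`s matters, and only up to 5. Make a chain s0 → s1 → s2 → s3 → s4 → s5 advanced by each `c` (with s5 absorbing); every other symbol self-loops. The accepting set is {s0, s1, s2, s3, s4}.
A 6-state machine:
        a   b   c  
>* s0   s0  s0  s1 
 * s1   s1  s1  s2 
 * s2   s2  s2  s3 
 * s3   s3  s3  s4 
 * s4   s4  s4  s5 
   s5   s5  s5  s5 
(> = start, * = accepting)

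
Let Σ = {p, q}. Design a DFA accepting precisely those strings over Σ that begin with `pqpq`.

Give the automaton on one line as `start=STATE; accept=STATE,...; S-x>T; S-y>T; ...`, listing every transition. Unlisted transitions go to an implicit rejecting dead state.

Check the first 4 symbols one by one: S0 through S3 record how many have matched `pqpq` so far; any wrong symbol goes to the dead state S5. After all 4 match we enter the accepting sink S4.
A 6-state machine:
        p   q  
>  S0   S1  S5 
   S1   S5  S2 
   S2   S3  S5 
   S3   S5  S4 
 * S4   S4  S4 
   S5   S5  S5 
(> = start, * = accepting)

start=S0; accept=S4; S0-p>S1; S0-q>S5; S1-p>S5; S1-q>S2; S2-p>S3; S2-q>S5; S3-p>S5; S3-q>S4; S4-p>S4; S4-q>S4; S5-p>S5; S5-q>S5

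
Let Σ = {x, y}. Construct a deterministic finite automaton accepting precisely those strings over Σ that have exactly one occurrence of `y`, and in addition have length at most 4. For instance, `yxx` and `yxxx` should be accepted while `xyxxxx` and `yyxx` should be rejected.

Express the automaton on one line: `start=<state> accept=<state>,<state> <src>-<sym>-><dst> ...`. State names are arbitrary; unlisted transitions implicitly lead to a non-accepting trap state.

start=q0 accept=q2,q4,q7,q10 q0-x->q1 q0-y->q2 q1-x->q3 q1-y->q4 q2-x->q4 q2-y->q5 q3-x->q6 q3-y->q7 q4-x->q7 q4-y->q8 q5-x->q8 q5-y->q8 q6-x->q9 q6-y->q10 q7-x->q10 q7-y->q11 q8-x->q11 q8-y->q11 q9-x->q12 q9-y->q13 q10-x->q13 q10-y->q14 q11-x->q14 q11-y->q14 q12-x->q12 q12-y->q13 q13-x->q13 q13-y->q14 q14-x->q14 q14-y->q14

Handle the two conditions separately and then intersect. The first has 3 states tracking the count of `y`s, saturating at 2; the second has 6 states tracking the input length, saturating at 5. A product state is a pair (one from each), accepting exactly when both do.
A 15-state machine:
          x    y  
>  q0     q1   q2 
   q1     q3   q4 
 * q2     q4   q5 
   q3     q6   q7 
 * q4     q7   q8 
   q5     q8   q8 
   q6     q9  q10 
 * q7    q10  q11 
   q8    q11  q11 
   q9    q12  q13 
 * q10   q13  q14 
   q11   q14  q14 
   q12   q12  q13 
   q13   q13  q14 
   q14   q14  q14 
(> = start, * = accepting)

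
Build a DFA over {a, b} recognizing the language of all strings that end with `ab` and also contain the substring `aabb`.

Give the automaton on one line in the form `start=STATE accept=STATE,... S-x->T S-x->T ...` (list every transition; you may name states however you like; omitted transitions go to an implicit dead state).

start=q0 accept=q6 q0-a->q1 q0-b->q0 q1-a->q2 q1-b->q0 q2-a->q2 q2-b->q3 q3-a->q1 q3-b->q4 q4-a->q5 q4-b->q4 q5-a->q5 q5-b->q6 q6-a->q5 q6-b->q4

Run two small machines in parallel and take their product. One (3 states) tracks how much of the suffix `ab` has currently been matched; the other (5 states) tracks whether and how much of `aabb` has been seen. Each combined state is a pair, one component from each; accept when both components accept. Minimizing collapses redundant product states.
        a   b  
>  q0   q1  q0 
   q1   q2  q0 
   q2   q2  q3 
   q3   q1  q4 
   q4   q5  q4 
   q5   q5  q6 
 * q6   q5  q4 
(> = start, * = accepting)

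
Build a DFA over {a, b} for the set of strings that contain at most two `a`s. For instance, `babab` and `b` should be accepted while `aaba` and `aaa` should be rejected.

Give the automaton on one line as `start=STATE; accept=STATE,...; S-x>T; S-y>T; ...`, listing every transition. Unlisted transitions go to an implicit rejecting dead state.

start=S0; accept=S0,S1,S2; S0-a>S1; S0-b>S0; S1-a>S2; S1-b>S1; S2-a>S3; S2-b>S2; S3-a>S3; S3-b>S3

Count `a`s, saturating at 3: states S0 through S2 mean 0 through 2 `a`s seen; S3 means more than 2. Each `a` increments (capped at S3); other symbols loop. Accept from {S0, S1, S2}.
        a   b  
>* S0   S1  S0 
 * S1   S2  S1 
 * S2   S3  S2 
   S3   S3  S3 
(> = start, * = accepting)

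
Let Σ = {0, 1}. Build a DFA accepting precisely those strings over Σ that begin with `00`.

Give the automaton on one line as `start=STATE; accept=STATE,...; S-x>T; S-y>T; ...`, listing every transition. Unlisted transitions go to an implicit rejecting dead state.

Check the first 2 symbols one by one: s0 through s1 record how many have matched `00` so far; any wrong symbol goes to the dead state s3. After all 2 match we enter the accepting sink s2.
        0   1  
>  s0   s1  s3 
   s1   s2  s3 
 * s2   s2  s2 
   s3   s3  s3 
(> = start, * = accepting)

start=s0; accept=s2; s0-0>s1; s0-1>s3; s1-0>s2; s1-1>s3; s2-0>s2; s2-1>s2; s3-0>s3; s3-1>s3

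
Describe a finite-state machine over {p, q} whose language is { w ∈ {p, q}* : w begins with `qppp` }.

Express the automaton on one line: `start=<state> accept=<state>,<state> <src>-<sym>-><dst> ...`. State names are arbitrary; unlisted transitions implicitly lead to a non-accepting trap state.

start=S0 accept=S4 S0-p->S5 S0-q->S1 S1-p->S2 S1-q->S5 S2-p->S3 S2-q->S5 S3-p->S4 S3-q->S5 S4-p->S4 S4-q->S4 S5-p->S5 S5-q->S5

Walk along `qppp` while the input agrees: from S0 take `q` to S1, and so on. Any deviation drops to the rejecting sink S5. Once S4 is reached the prefix is confirmed and every continuation is accepted.
A 6-state machine:
        p   q  
>  S0   S5  S1 
   S1   S2  S5 
   S2   S3  S5 
   S3   S4  S5 
 * S4   S4  S4 
   S5   S5  S5 
(> = start, * = accepting)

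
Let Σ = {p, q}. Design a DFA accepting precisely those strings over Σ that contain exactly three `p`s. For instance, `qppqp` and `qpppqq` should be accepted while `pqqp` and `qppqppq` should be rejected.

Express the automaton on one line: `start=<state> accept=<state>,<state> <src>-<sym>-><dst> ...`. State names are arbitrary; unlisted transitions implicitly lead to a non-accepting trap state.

start=s0 accept=s3 s0-p->s1 s0-q->s0 s1-p->s2 s1-q->s1 s2-p->s3 s2-q->s2 s3-p->s4 s3-q->s3 s4-p->s4 s4-q->s4

Count `p`s, saturating at 4: states s0 through s3 mean 0 through 3 `p`s seen; s4 means more than 3. Each `p` increments (capped at s4); other symbols loop. Accept from {s3}.
        p   q  
>  s0   s1  s0 
   s1   s2  s1 
   s2   s3  s2 
 * s3   s4  s3 
   s4   s4  s4 
(> = start, * = accepting)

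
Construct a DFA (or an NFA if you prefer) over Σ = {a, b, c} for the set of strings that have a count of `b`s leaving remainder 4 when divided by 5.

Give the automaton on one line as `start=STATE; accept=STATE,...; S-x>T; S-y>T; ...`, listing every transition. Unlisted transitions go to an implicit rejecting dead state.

The only thing that matters is how many `b`s have appeared, reduced mod 5. Use one state per residue: q0 for 0, …, q4 for 4. Reading `b` moves to the next residue; anything else stays put. q4 is accepting.
        a   b   c  
>  q0   q0  q1  q0 
   q1   q1  q2  q1 
   q2   q2  q3  q2 
   q3   q3  q4  q3 
 * q4   q4  q0  q4 
(> = start, * = accepting)

start=q0; accept=q4; q0-a>q0; q0-b>q1; q0-c>q0; q1-a>q1; q1-b>q2; q1-c>q1; q2-a>q2; q2-b>q3; q2-c>q2; q3-a>q3; q3-b>q4; q3-c>q3; q4-a>q4; q4-b>q0; q4-c>q4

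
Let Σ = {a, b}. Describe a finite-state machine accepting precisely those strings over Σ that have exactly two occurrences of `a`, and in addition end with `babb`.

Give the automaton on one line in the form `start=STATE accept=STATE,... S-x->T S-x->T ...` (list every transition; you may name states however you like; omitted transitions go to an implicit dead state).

Handle the two conditions separately and then intersect. One (4 states) tracks the count of `a`s, saturating at 3; the other (5 states) tracks how much of the suffix `babb` has currently been matched. Each combined state is a pair, one component from each; accept when both components accept.
With 17 states:
          a    b  
>  s0     s1   s2 
   s1     s3   s4 
   s2     s5   s2 
   s3     s6   s7 
   s4     s8   s4 
   s5     s3   s9 
   s6     s6  s10 
   s7    s11   s7 
   s8     s6  s12 
   s9     s8  s13 
   s10   s11  s10 
   s11    s6  s14 
   s12   s11  s15 
   s13    s8   s4 
   s14   s11  s16 
 * s15   s11   s7 
   s16   s11  s10 
(> = start, * = accepting)

start=s0 accept=s15 s0-a->s1 s0-b->s2 s1-a->s3 s1-b->s4 s2-a->s5 s2-b->s2 s3-a->s6 s3-b->s7 s4-a->s8 s4-b->s4 s5-a->s3 s5-b->s9 s6-a->s6 s6-b->s10 s7-a->s11 s7-b->s7 s8-a->s6 s8-b->s12 s9-a->s8 s9-b->s13 s10-a->s11 s10-b->s10 s11-a->s6 s11-b->s14 s12-a->s11 s12-b->s15 s13-a->s8 s13-b->s4 s14-a->s11 s14-b->s16 s15-a->s11 s15-b->s7 s16-a->s11 s16-b->s10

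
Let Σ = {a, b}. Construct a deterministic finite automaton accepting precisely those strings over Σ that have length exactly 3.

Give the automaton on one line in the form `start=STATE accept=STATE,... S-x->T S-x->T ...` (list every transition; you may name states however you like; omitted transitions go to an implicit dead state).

start=q0 accept=q3 q0-a->q1 q0-b->q1 q1-a->q2 q1-b->q2 q2-a->q3 q2-b->q3 q3-a->q4 q3-b->q4 q4-a->q4 q4-b->q4

We only need to distinguish lengths 0, 1, …, 3, and '>3'. Chain q0 → q1 → q2 → q3 → q4 on every symbol, with q4 looping. Accepting states: {q3}.
        a   b  
>  q0   q1  q1 
   q1   q2  q2 
   q2   q3  q3 
 * q3   q4  q4 
   q4   q4  q4 
(> = start, * = accepting)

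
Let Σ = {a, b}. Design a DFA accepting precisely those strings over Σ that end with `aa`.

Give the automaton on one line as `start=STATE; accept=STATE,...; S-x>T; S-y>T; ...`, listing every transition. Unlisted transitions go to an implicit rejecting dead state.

start=S0; accept=S2; S0-a>S1; S0-b>S0; S1-a>S2; S1-b>S0; S2-a>S2; S2-b>S0

Remember how much of `aa` the current input suffix matches. State S0 means no match yet; S1 means the last symbol is `a`; S2 means the last 2 symbols are `aa`. Only S2 accepts. On a mismatch, fall back to the longest proper suffix that is still a prefix of `aa`.
3 states suffice.
        a   b  
>  S0   S1  S0 
   S1   S2  S0 
 * S2   S2  S0 
(> = start, * = accepting)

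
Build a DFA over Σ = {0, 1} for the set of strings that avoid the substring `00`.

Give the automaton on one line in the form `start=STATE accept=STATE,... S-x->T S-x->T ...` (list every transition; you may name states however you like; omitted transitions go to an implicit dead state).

start=S0 accept=S0,S1 S0-0->S1 S0-1->S0 S1-0->S2 S1-1->S0 S2-0->S2 S2-1->S2

This is the complement of 'contains `00`'. Use the same substring-matching states — S0 through S2 holding how much of `00` has just been matched — but flip the accepting set: everything except the trap S2 accepts.
3 states suffice.
        0   1  
>* S0   S1  S0 
 * S1   S2  S0 
   S2   S2  S2 
(> = start, * = accepting)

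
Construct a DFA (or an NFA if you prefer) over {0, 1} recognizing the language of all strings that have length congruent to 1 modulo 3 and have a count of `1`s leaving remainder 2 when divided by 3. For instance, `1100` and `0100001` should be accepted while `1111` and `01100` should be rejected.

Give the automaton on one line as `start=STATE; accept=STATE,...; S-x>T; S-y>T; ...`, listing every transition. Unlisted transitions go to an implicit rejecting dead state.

Handle the two conditions separately and then intersect. One (3 states) tracks the input length modulo 3; the other (3 states) tracks the count of `1`s modulo 3. Each combined state is a pair, one component from each; accept when both components accept.
        0   1  
>  q0   q1  q2 
   q1   q3  q4 
   q2   q4  q5 
   q3   q0  q6 
   q4   q6  q7 
   q5   q7  q0 
   q6   q2  q8 
   q7   q8  q1 
 * q8   q5  q3 
(> = start, * = accepting)

start=q0; accept=q8; q0-0>q1; q0-1>q2; q1-0>q3; q1-1>q4; q2-0>q4; q2-1>q5; q3-0>q0; q3-1>q6; q4-0>q6; q4-1>q7; q5-0>q7; q5-1>q0; q6-0>q2; q6-1>q8; q7-0>q8; q7-1>q1; q8-0>q5; q8-1>q3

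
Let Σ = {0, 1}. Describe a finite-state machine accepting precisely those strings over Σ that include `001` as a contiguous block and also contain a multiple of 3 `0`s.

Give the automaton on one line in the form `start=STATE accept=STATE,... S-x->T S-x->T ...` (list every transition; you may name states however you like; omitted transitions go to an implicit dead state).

start=S0 accept=S8 S0-0->S1 S0-1->S0 S1-0->S2 S1-1->S3 S2-0->S4 S2-1->S5 S3-0->S6 S3-1->S3 S4-0->S7 S4-1->S8 S5-0->S8 S5-1->S5 S6-0->S4 S6-1->S9 S7-0->S2 S7-1->S10 S8-0->S10 S8-1->S8 S9-0->S11 S9-1->S9 S10-0->S5 S10-1->S10 S11-0->S7 S11-1->S0

Handle the two conditions separately and then intersect. The first has 4 states tracking whether and how much of `001` has been seen; the second has 3 states tracking the count of `0`s modulo 3. A product state is a pair (one from each), accepting exactly when both do.
A 12-state machine:
          0    1  
>  S0     S1   S0 
   S1     S2   S3 
   S2     S4   S5 
   S3     S6   S3 
   S4     S7   S8 
   S5     S8   S5 
   S6     S4   S9 
   S7     S2  S10 
 * S8    S10   S8 
   S9    S11   S9 
   S10    S5  S10 
   S11    S7   S0 
(> = start, * = accepting)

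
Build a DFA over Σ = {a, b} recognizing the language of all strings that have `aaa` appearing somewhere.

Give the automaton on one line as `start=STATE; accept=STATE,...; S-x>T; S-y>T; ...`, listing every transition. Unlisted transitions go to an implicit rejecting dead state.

States q0..q2 record the length of the longest prefix of `aaa` that matches the current input suffix. Reaching q3 means `aaa` has been seen, and we stay there forever. Accept from q3.
        a   b  
>  q0   q1  q0 
   q1   q2  q0 
   q2   q3  q0 
 * q3   q3  q3 
(> = start, * = accepting)

start=q0; accept=q3; q0-a>q1; q0-b>q0; q1-a>q2; q1-b>q0; q2-a>q3; q2-b>q0; q3-a>q3; q3-b>q3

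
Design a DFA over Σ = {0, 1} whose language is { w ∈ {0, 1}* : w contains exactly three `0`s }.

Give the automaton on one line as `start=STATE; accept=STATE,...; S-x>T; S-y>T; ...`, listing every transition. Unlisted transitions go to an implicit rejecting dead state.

Count `0`s, saturating at 4: states s0 through s3 mean 0 through 3 `0`s seen; s4 means more than 3. Each `0` increments (capped at s4); other symbols loop. Accept from {s3}.
5 states suffice.
        0   1  
>  s0   s1  s0 
   s1   s2  s1 
   s2   s3  s2 
 * s3   s4  s3 
   s4   s4  s4 
(> = start, * = accepting)

start=s0; accept=s3; s0-0>s1; s0-1>s0; s1-0>s2; s1-1>s1; s2-0>s3; s2-1>s2; s3-0>s4; s3-1>s3; s4-0>s4; s4-1>s4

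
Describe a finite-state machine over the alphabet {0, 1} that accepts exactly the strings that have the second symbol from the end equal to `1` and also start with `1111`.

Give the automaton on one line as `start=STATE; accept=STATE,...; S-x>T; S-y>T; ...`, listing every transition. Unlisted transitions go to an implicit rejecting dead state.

Build one automaton per condition and run them in lockstep. The first has 7 states tracking the last 2 symbols read; the second has 6 states tracking whether the input so far still matches the prefix `1111`. A product state is a pair (one from each), accepting exactly when both do.
A 13-state machine:
          0    1  
>  q0     q1   q2 
   q1     q3   q4 
   q2     q5   q6 
   q3     q3   q4 
   q4     q5   q7 
   q5     q3   q4 
   q6     q5   q8 
   q7     q5   q7 
   q8     q5   q9 
 * q9    q10   q9 
 * q10   q11  q12 
   q11   q11  q12 
   q12   q10   q9 
(> = start, * = accepting)

start=q0; accept=q9,q10; q0-0>q1; q0-1>q2; q1-0>q3; q1-1>q4; q2-0>q5; q2-1>q6; q3-0>q3; q3-1>q4; q4-0>q5; q4-1>q7; q5-0>q3; q5-1>q4; q6-0>q5; q6-1>q8; q7-0>q5; q7-1>q7; q8-0>q5; q8-1>q9; q9-0>q10; q9-1>q9; q10-0>q11; q10-1>q12; q11-0>q11; q11-1>q12; q12-0>q10; q12-1>q9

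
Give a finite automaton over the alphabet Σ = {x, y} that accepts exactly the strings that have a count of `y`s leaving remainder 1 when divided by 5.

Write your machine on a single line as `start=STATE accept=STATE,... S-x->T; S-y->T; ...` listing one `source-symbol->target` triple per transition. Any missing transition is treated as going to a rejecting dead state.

Keep the running count of `y`s modulo 5: each `y` advances along the cycle s0 → s1 → s2 → s3 → s4 → s0 while other symbols loop. Accept at s1.
        x   y  
>  s0   s0  s1 
 * s1   s1  s2 
   s2   s2  s3 
   s3   s3  s4 
   s4   s4  s0 
(> = start, * = accepting)

start=s0; accept=s1; s0-x->s0; s0-y->s1; s1-x->s1; s1-y->s2; s2-x->s2; s2-y->s3; s3-x->s3; s3-y->s4; s4-x->s4; s4-y->s0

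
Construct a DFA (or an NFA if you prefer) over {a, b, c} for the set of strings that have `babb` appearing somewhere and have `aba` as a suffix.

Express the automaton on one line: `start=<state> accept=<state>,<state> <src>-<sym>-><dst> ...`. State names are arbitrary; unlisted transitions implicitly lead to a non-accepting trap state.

Build one automaton per condition and run them in lockstep. One (5 states) tracks whether and how much of `babb` has been seen; the other (4 states) tracks how much of the suffix `aba` has currently been matched. Each combined state is a pair, one component from each; accept when both components accept. Equivalent product states are then merged.
8 states suffice.
        a   b   c  
>  q0   q0  q1  q0 
   q1   q2  q1  q0 
   q2   q0  q3  q0 
   q3   q2  q4  q0 
   q4   q5  q4  q4 
   q5   q5  q6  q4 
   q6   q7  q4  q4 
 * q7   q5  q6  q4 
(> = start, * = accepting)

start=q0 accept=q7 q0-a->q0 q0-b->q1 q0-c->q0 q1-a->q2 q1-b->q1 q1-c->q0 q2-a->q0 q2-b->q3 q2-c->q0 q3-a->q2 q3-b->q4 q3-c->q0 q4-a->q5 q4-b->q4 q4-c->q4 q5-a->q5 q5-b->q6 q5-c->q4 q6-a->q7 q6-b->q4 q6-c->q4 q7-a->q5 q7-b->q6 q7-c->q4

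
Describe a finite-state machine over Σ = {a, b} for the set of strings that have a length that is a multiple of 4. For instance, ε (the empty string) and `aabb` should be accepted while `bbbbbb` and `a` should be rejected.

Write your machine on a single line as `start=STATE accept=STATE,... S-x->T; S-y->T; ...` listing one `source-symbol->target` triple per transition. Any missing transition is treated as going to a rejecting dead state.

start=S0; accept=S0; S0-a->S1; S0-b->S1; S1-a->S2; S1-b->S2; S2-a->S3; S2-b->S3; S3-a->S0; S3-b->S0

Only the length mod 4 matters, so use a 4-cycle: from any state, every input symbol moves to the next state, wrapping S3 back to S0. Mark S0 accepting.
        a   b  
>* S0   S1  S1 
   S1   S2  S2 
   S2   S3  S3 
   S3   S0  S0 
(> = start, * = accepting)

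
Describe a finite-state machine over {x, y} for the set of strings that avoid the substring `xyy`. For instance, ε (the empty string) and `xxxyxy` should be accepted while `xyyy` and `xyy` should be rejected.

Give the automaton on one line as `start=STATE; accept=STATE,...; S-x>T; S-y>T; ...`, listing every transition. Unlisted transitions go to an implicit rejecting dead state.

start=s0; accept=s0,s1,s2; s0-x>s1; s0-y>s0; s1-x>s1; s1-y>s2; s2-x>s1; s2-y>s3; s3-x>s3; s3-y>s3

Track partial matches of the forbidden pattern `xyy`. State s3 is a dead state reached once `xyy` has occurred; every other state accepts. s0 means no part of `xyy` is currently matched.
        x   y  
>* s0   s1  s0 
 * s1   s1  s2 
 * s2   s1  s3 
   s3   s3  s3 
(> = start, * = accepting)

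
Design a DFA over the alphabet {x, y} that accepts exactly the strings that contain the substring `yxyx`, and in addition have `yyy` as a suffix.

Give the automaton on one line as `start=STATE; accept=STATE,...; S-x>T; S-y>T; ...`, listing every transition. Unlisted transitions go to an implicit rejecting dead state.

Build one automaton per condition and run them in lockstep. The first has 5 states tracking whether and how much of `yxyx` has been seen; the second has 4 states tracking how much of the suffix `yyy` has currently been matched. A product state is a pair (one from each), accepting exactly when both do. Equivalent product states are then merged.
       x  y 
>  A   A  B 
   B   C  B 
   C   A  D 
   D   E  B 
   E   E  F 
   F   E  G 
   G   E  H 
 * H   E  H 
(> = start, * = accepting)

start=A; accept=H; A-x>A; A-y>B; B-x>C; B-y>B; C-x>A; C-y>D; D-x>E; D-y>B; E-x>E; E-y>F; F-x>E; F-y>G; G-x>E; G-y>H; H-x>E; H-y>H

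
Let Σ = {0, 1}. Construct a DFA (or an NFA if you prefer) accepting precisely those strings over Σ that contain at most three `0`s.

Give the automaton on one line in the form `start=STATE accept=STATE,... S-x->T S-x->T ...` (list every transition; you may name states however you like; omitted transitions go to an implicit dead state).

Only the number of `0`s matters, and only up to 4. Make a chain q0 → q1 → q2 → q3 → q4 advanced by each `0` (with q4 absorbing); every other symbol self-loops. The accepting set is {q0, q1, q2, q3}.
A 5-state machine:
        0   1  
>* q0   q1  q0 
 * q1   q2  q1 
 * q2   q3  q2 
 * q3   q4  q3 
   q4   q4  q4 
(> = start, * = accepting)

start=q0 accept=q0,q1,q2,q3 q0-0->q1 q0-1->q0 q1-0->q2 q1-1->q1 q2-0->q3 q2-1->q2 q3-0->q4 q3-1->q3 q4-0->q4 q4-1->q4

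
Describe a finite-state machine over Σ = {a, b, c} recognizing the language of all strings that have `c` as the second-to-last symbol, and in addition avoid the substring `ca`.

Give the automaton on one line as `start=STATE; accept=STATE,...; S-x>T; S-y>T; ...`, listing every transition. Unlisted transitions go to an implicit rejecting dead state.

Handle the two conditions separately and then intersect. The first has 13 states tracking the last 2 symbols read; the second has 3 states tracking partial matches of the forbidden pattern `ca`. A product state is a pair (one from each), accepting exactly when both do.
With 21 states:
          a    b    c  
>  s0     s1   s2   s3 
   s1     s4   s5   s6 
   s2     s7   s8   s9 
   s3    s10  s11  s12 
   s4     s4   s5   s6 
   s5     s7   s8   s9 
   s6    s10  s11  s12 
   s7     s4   s5   s6 
   s8     s7   s8   s9 
   s9    s10  s11  s12 
   s10   s13  s14  s15 
 * s11    s7   s8   s9 
 * s12   s10  s11  s12 
   s13   s13  s14  s15 
   s14   s16  s17  s18 
   s15   s10  s19  s20 
   s16   s13  s14  s15 
   s17   s16  s17  s18 
   s18   s10  s19  s20 
   s19   s16  s17  s18 
   s20   s10  s19  s20 
(> = start, * = accepting)

start=s0; accept=s11,s12; s0-a>s1; s0-b>s2; s0-c>s3; s1-a>s4; s1-b>s5; s1-c>s6; s2-a>s7; s2-b>s8; s2-c>s9; s3-a>s10; s3-b>s11; s3-c>s12; s4-a>s4; s4-b>s5; s4-c>s6; s5-a>s7; s5-b>s8; s5-c>s9; s6-a>s10; s6-b>s11; s6-c>s12; s7-a>s4; s7-b>s5; s7-c>s6; s8-a>s7; s8-b>s8; s8-c>s9; s9-a>s10; s9-b>s11; s9-c>s12; s10-a>s13; s10-b>s14; s10-c>s15; s11-a>s7; s11-b>s8; s11-c>s9; s12-a>s10; s12-b>s11; s12-c>s12; s13-a>s13; s13-b>s14; s13-c>s15; s14-a>s16; s14-b>s17; s14-c>s18; s15-a>s10; s15-b>s19; s15-c>s20; s16-a>s13; s16-b>s14; s16-c>s15; s17-a>s16; s17-b>s17; s17-c>s18; s18-a>s10; s18-b>s19; s18-c>s20; s19-a>s16; s19-b>s17; s19-c>s18; s20-a>s10; s20-b>s19; s20-c>s20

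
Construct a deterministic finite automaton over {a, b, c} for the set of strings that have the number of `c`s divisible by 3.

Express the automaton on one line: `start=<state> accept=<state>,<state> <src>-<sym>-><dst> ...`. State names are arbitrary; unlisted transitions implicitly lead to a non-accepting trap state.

start=s0 accept=s0 s0-a->s0 s0-b->s0 s0-c->s1 s1-a->s1 s1-b->s1 s1-c->s2 s2-a->s2 s2-b->s2 s2-c->s0

Keep the running count of `c`s modulo 3: each `c` advances along the cycle s0 → s1 → s2 → s0 while other symbols loop. Accept at s0.
        a   b   c  
>* s0   s0  s0  s1 
   s1   s1  s1  s2 
   s2   s2  s2  s0 
(> = start, * = accepting)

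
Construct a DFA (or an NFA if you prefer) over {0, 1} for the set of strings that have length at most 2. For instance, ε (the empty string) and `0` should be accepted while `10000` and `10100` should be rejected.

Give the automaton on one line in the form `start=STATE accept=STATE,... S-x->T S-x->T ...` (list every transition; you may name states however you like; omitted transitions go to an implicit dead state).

Count input length up to 3: every symbol moves from q0 toward q3, which means 'more than 2' and absorbs. Accept from {q0, q1, q2}.
A 4-state machine:
        0   1  
>* q0   q1  q1 
 * q1   q2  q2 
 * q2   q3  q3 
   q3   q3  q3 
(> = start, * = accepting)

start=q0 accept=q0,q1,q2 q0-0->q1 q0-1->q1 q1-0->q2 q1-1->q2 q2-0->q3 q2-1->q3 q3-0->q3 q3-1->q3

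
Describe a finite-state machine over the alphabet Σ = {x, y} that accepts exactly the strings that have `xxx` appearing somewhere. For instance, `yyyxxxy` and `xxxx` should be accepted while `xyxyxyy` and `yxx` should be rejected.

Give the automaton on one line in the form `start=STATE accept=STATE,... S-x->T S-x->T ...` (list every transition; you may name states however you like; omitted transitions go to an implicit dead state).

start=q0 accept=q3 q0-x->q1 q0-y->q0 q1-x->q2 q1-y->q0 q2-x->q3 q2-y->q0 q3-x->q3 q3-y->q3

States q0..q2 record the length of the longest prefix of `xxx` that matches the current input suffix. Reaching q3 means `xxx` has been seen, and we stay there forever. Accept from q3.
With 4 states:
        x   y  
>  q0   q1  q0 
   q1   q2  q0 
   q2   q3  q0 
 * q3   q3  q3 
(> = start, * = accepting)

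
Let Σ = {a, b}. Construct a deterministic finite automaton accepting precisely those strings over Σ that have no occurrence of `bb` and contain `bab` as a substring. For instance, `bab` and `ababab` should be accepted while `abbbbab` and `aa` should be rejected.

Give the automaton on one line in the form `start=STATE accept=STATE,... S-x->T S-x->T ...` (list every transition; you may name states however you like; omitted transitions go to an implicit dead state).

Run two small machines in parallel and take their product. One (3 states) tracks partial matches of the forbidden pattern `bb`; the other (4 states) tracks whether and how much of `bab` has been seen. Each combined state is a pair, one component from each; accept when both components accept. Equivalent product states are then merged.
        a   b  
>  s0   s0  s1 
   s1   s2  s3 
   s2   s0  s4 
   s3   s3  s3 
 * s4   s5  s3 
 * s5   s5  s4 
(> = start, * = accepting)

start=s0 accept=s4,s5 s0-a->s0 s0-b->s1 s1-a->s2 s1-b->s3 s2-a->s0 s2-b->s4 s3-a->s3 s3-b->s3 s4-a->s5 s4-b->s3 s5-a->s5 s5-b->s4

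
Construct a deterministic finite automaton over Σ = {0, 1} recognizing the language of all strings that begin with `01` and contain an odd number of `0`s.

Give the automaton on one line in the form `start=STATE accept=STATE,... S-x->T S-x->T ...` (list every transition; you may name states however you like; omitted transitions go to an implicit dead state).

start=A accept=D A-0->B A-1->C B-0->C B-1->D C-0->C C-1->C D-0->E D-1->D E-0->D E-1->E

Handle the two conditions separately and then intersect. One (4 states) tracks whether the input so far still matches the prefix `01`; the other (2 states) tracks the count of `0`s modulo 2. Each combined state is a pair, one component from each; accept when both components accept. Equivalent product states are then merged.
5 states suffice.
       0  1 
>  A   B  C 
   B   C  D 
   C   C  C 
 * D   E  D 
   E   D  E 
(> = start, * = accepting)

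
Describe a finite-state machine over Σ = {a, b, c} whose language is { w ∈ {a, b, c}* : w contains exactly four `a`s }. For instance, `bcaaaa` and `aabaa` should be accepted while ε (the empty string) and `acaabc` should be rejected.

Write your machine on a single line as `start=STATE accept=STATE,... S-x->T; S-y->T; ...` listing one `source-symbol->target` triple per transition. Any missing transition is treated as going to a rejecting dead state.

Only the number of `a`s matters, and only up to 5. Make a chain s0 → s1 → s2 → s3 → s4 → s5 advanced by each `a` (with s5 absorbing); every other symbol self-loops. The accepting set is {s4}.
6 states suffice.
        a   b   c  
>  s0   s1  s0  s0 
   s1   s2  s1  s1 
   s2   s3  s2  s2 
   s3   s4  s3  s3 
 * s4   s5  s4  s4 
   s5   s5  s5  s5 
(> = start, * = accepting)

start=s0; accept=s4; s0-a->s1; s0-b->s0; s0-c->s0; s1-a->s2; s1-b->s1; s1-c->s1; s2-a->s3; s2-b->s2; s2-c->s2; s3-a->s4; s3-b->s3; s3-c->s3; s4-a->s5; s4-b->s4; s4-c->s4; s5-a->s5; s5-b->s5; s5-c->s5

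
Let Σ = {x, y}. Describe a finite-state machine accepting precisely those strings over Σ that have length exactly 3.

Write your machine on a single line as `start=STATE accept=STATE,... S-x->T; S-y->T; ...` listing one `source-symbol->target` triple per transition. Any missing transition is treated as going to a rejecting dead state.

start=A; accept=D; A-x->B; A-y->B; B-x->C; B-y->C; C-x->D; C-y->D; D-x->E; D-y->E; E-x->E; E-y->E

Count input length up to 4: every symbol moves from A toward E, which means 'more than 3' and absorbs. Accept from {D}.
       x  y 
>  A   B  B 
   B   C  C 
   C   D  D 
 * D   E  E 
   E   E  E 
(> = start, * = accepting)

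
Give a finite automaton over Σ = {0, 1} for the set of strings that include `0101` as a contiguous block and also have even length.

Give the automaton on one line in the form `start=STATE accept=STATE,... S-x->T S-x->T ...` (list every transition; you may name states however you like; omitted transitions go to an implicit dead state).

start=S0 accept=S8 S0-0->S1 S0-1->S2 S1-0->S3 S1-1->S4 S2-0->S3 S2-1->S0 S3-0->S1 S3-1->S5 S4-0->S6 S4-1->S2 S5-0->S7 S5-1->S0 S6-0->S3 S6-1->S8 S7-0->S1 S7-1->S9 S8-0->S9 S8-1->S9 S9-0->S8 S9-1->S8

Handle the two conditions separately and then intersect. One (5 states) tracks whether and how much of `0101` has been seen; the other (2 states) tracks the input length modulo 2. Each combined state is a pair, one component from each; accept when both components accept.
A 10-state machine:
        0   1  
>  S0   S1  S2 
   S1   S3  S4 
   S2   S3  S0 
   S3   S1  S5 
   S4   S6  S2 
   S5   S7  S0 
   S6   S3  S8 
   S7   S1  S9 
 * S8   S9  S9 
   S9   S8  S8 
(> = start, * = accepting)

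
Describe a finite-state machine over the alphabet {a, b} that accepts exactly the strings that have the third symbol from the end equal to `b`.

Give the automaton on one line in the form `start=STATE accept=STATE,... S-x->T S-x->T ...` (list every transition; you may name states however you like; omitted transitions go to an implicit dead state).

Because acceptance depends on a position counted from the end, the machine has to buffer the most recent 3 symbols. Make each state the string of the last up-to-3 symbols read; on input `x` shift the window left and append `x`. Accept when the buffered window has length 3 and begins with `b`.
15 states suffice.
          a    b  
>  S0     S1   S2 
   S1     S3   S4 
   S2     S5   S6 
   S3     S7   S8 
   S4     S9  S10 
   S5    S11  S12 
   S6    S13  S14 
   S7     S7   S8 
   S8     S9  S10 
   S9    S11  S12 
   S10   S13  S14 
 * S11    S7   S8 
 * S12    S9  S10 
 * S13   S11  S12 
 * S14   S13  S14 
(> = start, * = accepting)

start=S0 accept=S11,S12,S13,S14 S0-a->S1 S0-b->S2 S1-a->S3 S1-b->S4 S2-a->S5 S2-b->S6 S3-a->S7 S3-b->S8 S4-a->S9 S4-b->S10 S5-a->S11 S5-b->S12 S6-a->S13 S6-b->S14 S7-a->S7 S7-b->S8 S8-a->S9 S8-b->S10 S9-a->S11 S9-b->S12 S10-a->S13 S10-b->S14 S11-a->S7 S11-b->S8 S12-a->S9 S12-b->S10 S13-a->S11 S13-b->S12 S14-a->S13 S14-b->S14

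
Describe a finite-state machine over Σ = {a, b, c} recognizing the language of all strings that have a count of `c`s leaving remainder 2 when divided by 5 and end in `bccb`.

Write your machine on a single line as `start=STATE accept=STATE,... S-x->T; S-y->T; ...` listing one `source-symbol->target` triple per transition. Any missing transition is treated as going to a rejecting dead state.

Build one automaton per condition and run them in lockstep. One (5 states) tracks the count of `c`s modulo 5; the other (5 states) tracks how much of the suffix `bccb` has currently been matched. Each combined state is a pair, one component from each; accept when both components accept. Equivalent product states are then merged.
9 states suffice.
        a   b   c  
>  S0   S0  S1  S2 
   S1   S0  S1  S3 
   S2   S2  S2  S4 
   S3   S2  S2  S5 
   S4   S4  S4  S6 
   S5   S4  S7  S6 
   S6   S6  S6  S8 
 * S7   S4  S4  S6 
   S8   S8  S8  S0 
(> = start, * = accepting)

start=S0; accept=S7; S0-a->S0; S0-b->S1; S0-c->S2; S1-a->S0; S1-b->S1; S1-c->S3; S2-a->S2; S2-b->S2; S2-c->S4; S3-a->S2; S3-b->S2; S3-c->S5; S4-a->S4; S4-b->S4; S4-c->S6; S5-a->S4; S5-b->S7; S5-c->S6; S6-a->S6; S6-b->S6; S6-c->S8; S7-a->S4; S7-b->S4; S7-c->S6; S8-a->S8; S8-b->S8; S8-c->S0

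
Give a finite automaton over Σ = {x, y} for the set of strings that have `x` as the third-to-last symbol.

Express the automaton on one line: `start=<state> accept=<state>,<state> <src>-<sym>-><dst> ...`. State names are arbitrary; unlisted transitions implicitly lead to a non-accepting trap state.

start=A accept=H,I,J,K A-x->B A-y->C B-x->D B-y->E C-x->F C-y->G D-x->H D-y->I E-x->J E-y->K F-x->L F-y->M G-x->N G-y->O H-x->H H-y->I I-x->J I-y->K J-x->L J-y->M K-x->N K-y->O L-x->H L-y->I M-x->J M-y->K N-x->L N-y->M O-x->N O-y->O

Because acceptance depends on a position counted from the end, the machine has to buffer the most recent 3 symbols. Make each state the string of the last up-to-3 symbols read; on input `x` shift the window left and append `x`. Accept when the buffered window has length 3 and begins with `x`.
A 15-state machine:
       x  y 
>  A   B  C 
   B   D  E 
   C   F  G 
   D   H  I 
   E   J  K 
   F   L  M 
   G   N  O 
 * H   H  I 
 * I   J  K 
 * J   L  M 
 * K   N  O 
   L   H  I 
   M   J  K 
   N   L  M 
   O   N  O 
(> = start, * = accepting)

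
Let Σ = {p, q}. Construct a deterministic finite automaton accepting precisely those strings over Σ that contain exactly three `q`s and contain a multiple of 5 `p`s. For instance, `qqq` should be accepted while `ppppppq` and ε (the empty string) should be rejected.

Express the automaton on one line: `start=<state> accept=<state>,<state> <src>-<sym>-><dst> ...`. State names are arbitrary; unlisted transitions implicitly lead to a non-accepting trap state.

start=S0 accept=S9 S0-p->S1 S0-q->S2 S1-p->S3 S1-q->S4 S2-p->S4 S2-q->S5 S3-p->S6 S3-q->S7 S4-p->S7 S4-q->S8 S5-p->S8 S5-q->S9 S6-p->S10 S6-q->S11 S7-p->S11 S7-q->S12 S8-p->S12 S8-q->S13 S9-p->S13 S9-q->S14 S10-p->S0 S10-q->S15 S11-p->S15 S11-q->S16 S12-p->S16 S12-q->S17 S13-p->S17 S13-q->S14 S14-p->S14 S14-q->S14 S15-p->S2 S15-q->S18 S16-p->S18 S16-q->S19 S17-p->S19 S17-q->S14 S18-p->S5 S18-q->S20 S19-p->S20 S19-q->S14 S20-p->S9 S20-q->S14

Run two small machines in parallel and take their product. One (5 states) tracks the count of `q`s, saturating at 4; the other (5 states) tracks the count of `p`s modulo 5. Each combined state is a pair, one component from each; accept when both components accept. Minimizing collapses redundant product states.
With 21 states:
          p    q  
>  S0     S1   S2 
   S1     S3   S4 
   S2     S4   S5 
   S3     S6   S7 
   S4     S7   S8 
   S5     S8   S9 
   S6    S10  S11 
   S7    S11  S12 
   S8    S12  S13 
 * S9    S13  S14 
   S10    S0  S15 
   S11   S15  S16 
   S12   S16  S17 
   S13   S17  S14 
   S14   S14  S14 
   S15    S2  S18 
   S16   S18  S19 
   S17   S19  S14 
   S18    S5  S20 
   S19   S20  S14 
   S20    S9  S14 
(> = start, * = accepting)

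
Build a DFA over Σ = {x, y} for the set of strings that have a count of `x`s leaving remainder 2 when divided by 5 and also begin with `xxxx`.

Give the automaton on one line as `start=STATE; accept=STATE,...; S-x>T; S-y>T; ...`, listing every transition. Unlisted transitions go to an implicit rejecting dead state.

Build one automaton per condition and run them in lockstep. The first has 5 states tracking the count of `x`s modulo 5; the second has 6 states tracking whether the input so far still matches the prefix `xxxx`. A product state is a pair (one from each), accepting exactly when both do.
With 14 states:
          x    y  
>  S0     S1   S2 
   S1     S3   S4 
   S2     S4   S2 
   S3     S5   S6 
   S4     S6   S4 
   S5     S7   S8 
   S6     S8   S6 
   S7     S9   S7 
   S8    S10   S8 
   S9    S11   S9 
   S10    S2  S10 
   S11   S12  S11 
 * S12   S13  S12 
   S13    S7  S13 
(> = start, * = accepting)

start=S0; accept=S12; S0-x>S1; S0-y>S2; S1-x>S3; S1-y>S4; S2-x>S4; S2-y>S2; S3-x>S5; S3-y>S6; S4-x>S6; S4-y>S4; S5-x>S7; S5-y>S8; S6-x>S8; S6-y>S6; S7-x>S9; S7-y>S7; S8-x>S10; S8-y>S8; S9-x>S11; S9-y>S9; S10-x>S2; S10-y>S10; S11-x>S12; S11-y>S11; S12-x>S13; S12-y>S12; S13-x>S7; S13-y>S13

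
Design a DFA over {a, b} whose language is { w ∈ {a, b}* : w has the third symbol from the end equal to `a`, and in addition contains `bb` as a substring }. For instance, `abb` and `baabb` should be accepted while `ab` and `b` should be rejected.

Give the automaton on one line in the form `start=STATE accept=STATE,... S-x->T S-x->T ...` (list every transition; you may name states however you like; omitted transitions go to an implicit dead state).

start=S0 accept=S5,S9,S10,S11 S0-a->S1 S0-b->S2 S1-a->S1 S1-b->S3 S2-a->S1 S2-b->S4 S3-a->S1 S3-b->S5 S4-a->S6 S4-b->S4 S5-a->S6 S5-b->S4 S6-a->S7 S6-b->S8 S7-a->S9 S7-b->S10 S8-a->S11 S8-b->S5 S9-a->S9 S9-b->S10 S10-a->S11 S10-b->S5 S11-a->S7 S11-b->S8

Handle the two conditions separately and then intersect. One (15 states) tracks the last 3 symbols read; the other (3 states) tracks whether and how much of `bb` has been seen. Each combined state is a pair, one component from each; accept when both components accept. Equivalent product states are then merged.
With 12 states:
          a    b  
>  S0     S1   S2 
   S1     S1   S3 
   S2     S1   S4 
   S3     S1   S5 
   S4     S6   S4 
 * S5     S6   S4 
   S6     S7   S8 
   S7     S9  S10 
   S8    S11   S5 
 * S9     S9  S10 
 * S10   S11   S5 
 * S11    S7   S8 
(> = start, * = accepting)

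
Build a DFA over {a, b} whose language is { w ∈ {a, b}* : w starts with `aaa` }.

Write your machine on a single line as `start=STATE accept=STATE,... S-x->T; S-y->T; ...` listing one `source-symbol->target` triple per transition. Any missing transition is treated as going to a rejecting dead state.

Check the first 3 symbols one by one: q0 through q2 record how many have matched `aaa` so far; any wrong symbol goes to the dead state q4. After all 3 match we enter the accepting sink q3.
5 states suffice.
        a   b  
>  q0   q1  q4 
   q1   q2  q4 
   q2   q3  q4 
 * q3   q3  q3 
   q4   q4  q4 
(> = start, * = accepting)

start=q0; accept=q3; q0-a->q1; q0-b->q4; q1-a->q2; q1-b->q4; q2-a->q3; q2-b->q4; q3-a->q3; q3-b->q3; q4-a->q4; q4-b->q4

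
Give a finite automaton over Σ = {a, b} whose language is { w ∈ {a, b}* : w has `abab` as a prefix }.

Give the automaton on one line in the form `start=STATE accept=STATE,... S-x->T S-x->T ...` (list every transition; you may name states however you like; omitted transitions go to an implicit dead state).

start=s0 accept=s4 s0-a->s1 s0-b->s5 s1-a->s5 s1-b->s2 s2-a->s3 s2-b->s5 s3-a->s5 s3-b->s4 s4-a->s4 s4-b->s4 s5-a->s5 s5-b->s5

Walk along `abab` while the input agrees: from s0 take `a` to s1, and so on. Any deviation drops to the rejecting sink s5. Once s4 is reached the prefix is confirmed and every continuation is accepted.
        a   b  
>  s0   s1  s5 
   s1   s5  s2 
   s2   s3  s5 
   s3   s5  s4 
 * s4   s4  s4 
   s5   s5  s5 
(> = start, * = accepting)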